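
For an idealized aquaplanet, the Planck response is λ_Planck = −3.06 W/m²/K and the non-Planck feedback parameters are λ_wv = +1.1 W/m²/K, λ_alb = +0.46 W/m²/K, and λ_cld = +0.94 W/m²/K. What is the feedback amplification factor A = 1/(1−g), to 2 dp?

Convert to gains: g_wv = 1.1/3.06 = 0.3595; g_alb = 0.46/3.06 = 0.1503; g_cld = 0.94/3.06 = 0.3072.
Total gain g = 0.817.
A = 1/(1 − 0.817) = 5.46.

5.46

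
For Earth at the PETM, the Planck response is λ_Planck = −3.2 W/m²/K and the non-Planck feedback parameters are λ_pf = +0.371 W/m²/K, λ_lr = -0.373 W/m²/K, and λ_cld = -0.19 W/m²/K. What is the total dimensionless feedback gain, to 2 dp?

-0.06

Convert to gains: g_pf = 0.371/3.2 = 0.1159; g_lr = -0.373/3.2 = -0.1166; g_cld = -0.19/3.2 = -0.05937.
Total gain g = -0.06007.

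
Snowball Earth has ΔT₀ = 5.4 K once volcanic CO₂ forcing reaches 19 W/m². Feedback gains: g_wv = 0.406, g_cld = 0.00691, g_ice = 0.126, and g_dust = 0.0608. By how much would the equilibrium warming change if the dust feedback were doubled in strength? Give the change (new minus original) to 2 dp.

Original: g = 0.59971, ΔT = 5.4/(1−0.59971) = 13.4902 K.
With doubled dust: g' = 0.66051, ΔT' = 5.4/(1−0.66051) = 15.9062 K.
Change = 15.9062 − 13.4902 = 2.42 K.

2.42 K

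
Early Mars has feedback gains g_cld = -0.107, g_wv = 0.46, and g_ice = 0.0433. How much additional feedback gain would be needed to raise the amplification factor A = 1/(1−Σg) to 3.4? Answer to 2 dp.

Current total gain = 0.3963.
Target gain for A = 3.4: g* = 1 − 1/3.4 = 0.7059.
Additional gain needed = 0.7059 − 0.3963 = 0.31.

0.31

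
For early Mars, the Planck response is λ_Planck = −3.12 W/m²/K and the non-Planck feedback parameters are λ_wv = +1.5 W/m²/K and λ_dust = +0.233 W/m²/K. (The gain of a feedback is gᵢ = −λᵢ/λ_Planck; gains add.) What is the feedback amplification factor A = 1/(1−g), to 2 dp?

Convert to gains: g_wv = 1.5/3.12 = 0.4808; g_dust = 0.233/3.12 = 0.07468.
Total gain g = 0.55548.
A = 1/(1 − 0.55548) = 2.25.

2.25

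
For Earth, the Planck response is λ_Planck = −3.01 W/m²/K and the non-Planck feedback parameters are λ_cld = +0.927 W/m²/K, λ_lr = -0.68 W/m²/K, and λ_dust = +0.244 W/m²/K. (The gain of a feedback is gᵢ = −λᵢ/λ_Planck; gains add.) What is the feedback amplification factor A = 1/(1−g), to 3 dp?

Convert to gains: g_cld = 0.927/3.01 = 0.308; g_lr = -0.68/3.01 = -0.2259; g_dust = 0.244/3.01 = 0.08106.
Total gain g = 0.16316.
A = 1/(1 − 0.16316) = 1.195.

1.195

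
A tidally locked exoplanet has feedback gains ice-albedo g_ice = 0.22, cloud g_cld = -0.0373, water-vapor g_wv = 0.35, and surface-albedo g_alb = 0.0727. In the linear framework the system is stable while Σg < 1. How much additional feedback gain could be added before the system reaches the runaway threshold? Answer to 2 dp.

Current total gain = 0.22 − 0.0373 + 0.35 + 0.0727 = 0.6054.
Margin to runaway = 1 − 0.6054 = 0.39.

0.39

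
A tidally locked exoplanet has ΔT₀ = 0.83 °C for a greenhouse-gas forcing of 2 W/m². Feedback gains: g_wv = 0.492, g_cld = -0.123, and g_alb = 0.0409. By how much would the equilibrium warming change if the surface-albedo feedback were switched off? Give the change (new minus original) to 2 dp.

Original: g = 0.4099, ΔT = 0.83/(1−0.4099) = 1.4065 °C.
Without surface-albedo: g' = 0.369, ΔT' = 0.83/(1−0.369) = 1.3154 °C.
Change = 1.3154 − 1.4065 = -0.09 °C.

-0.09 °C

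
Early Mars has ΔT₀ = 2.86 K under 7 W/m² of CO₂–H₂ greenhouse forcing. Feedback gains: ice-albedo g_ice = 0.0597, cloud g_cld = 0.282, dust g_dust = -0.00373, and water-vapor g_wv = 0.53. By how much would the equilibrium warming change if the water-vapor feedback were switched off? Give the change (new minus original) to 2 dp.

-17.34 K

Original: g = 0.86797, ΔT = 2.86/(1−0.86797) = 21.6617 K.
Without water-vapor: g' = 0.33797, ΔT' = 2.86/(1−0.33797) = 4.3200 K.
Change = 4.3200 − 21.6617 = -17.34 K.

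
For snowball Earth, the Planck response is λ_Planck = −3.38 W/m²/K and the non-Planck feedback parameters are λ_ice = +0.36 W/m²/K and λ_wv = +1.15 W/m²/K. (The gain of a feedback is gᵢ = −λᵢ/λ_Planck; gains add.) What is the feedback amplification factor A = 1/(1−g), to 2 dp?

Convert to gains: g_ice = 0.36/3.38 = 0.1065; g_wv = 1.15/3.38 = 0.3402.
Total gain g = 0.4467.
A = 1/(1 − 0.4467) = 1.81.

1.81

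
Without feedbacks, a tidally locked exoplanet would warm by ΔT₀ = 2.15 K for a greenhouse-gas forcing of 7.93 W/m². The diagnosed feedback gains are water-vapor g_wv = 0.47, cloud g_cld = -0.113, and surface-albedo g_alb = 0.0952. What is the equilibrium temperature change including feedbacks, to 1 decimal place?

Total gain g = 0.47 − 0.113 + 0.0952 = 0.4522.
Amplification A = 1/(1 − 0.4522) = 1.825.
ΔT = 2.15 × 1.825 = 3.9 K.

3.9 K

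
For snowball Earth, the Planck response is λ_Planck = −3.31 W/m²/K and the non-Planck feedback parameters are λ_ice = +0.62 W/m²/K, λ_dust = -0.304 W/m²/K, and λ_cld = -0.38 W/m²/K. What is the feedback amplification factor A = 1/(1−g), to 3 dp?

Convert to gains: g_ice = 0.62/3.31 = 0.1873; g_dust = -0.304/3.31 = -0.09184; g_cld = -0.38/3.31 = -0.1148.
Total gain g = -0.01934.
A = 1/(1 + 0.01934) = 0.981.

0.981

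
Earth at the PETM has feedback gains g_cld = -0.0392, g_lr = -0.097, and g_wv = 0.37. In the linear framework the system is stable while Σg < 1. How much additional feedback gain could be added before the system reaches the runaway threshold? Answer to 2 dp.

0.77

Current total gain = -0.0392 − 0.097 + 0.37 = 0.2338.
Margin to runaway = 1 − 0.2338 = 0.77.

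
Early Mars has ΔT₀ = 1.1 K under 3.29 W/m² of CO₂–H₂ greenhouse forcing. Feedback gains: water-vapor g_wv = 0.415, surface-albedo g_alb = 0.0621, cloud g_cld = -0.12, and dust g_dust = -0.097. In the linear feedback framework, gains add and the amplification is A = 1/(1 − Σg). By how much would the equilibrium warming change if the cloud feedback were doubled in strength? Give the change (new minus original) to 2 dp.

Original: g = 0.2601, ΔT = 1.1/(1−0.2601) = 1.4867 K.
With doubled cloud: g' = 0.1401, ΔT' = 1.1/(1−0.1401) = 1.2792 K.
Change = 1.2792 − 1.4867 = -0.21 K.

-0.21 K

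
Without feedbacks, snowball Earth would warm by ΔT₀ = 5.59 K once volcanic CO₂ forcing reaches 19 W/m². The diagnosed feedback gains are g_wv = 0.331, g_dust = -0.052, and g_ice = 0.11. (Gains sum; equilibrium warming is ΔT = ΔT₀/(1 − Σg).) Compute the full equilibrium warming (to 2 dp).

Total gain g = 0.331 − 0.052 + 0.11 = 0.389.
Amplification A = 1/(1 − 0.389) = 1.637.
ΔT = 5.59 × 1.637 = 9.15 K.

9.15 K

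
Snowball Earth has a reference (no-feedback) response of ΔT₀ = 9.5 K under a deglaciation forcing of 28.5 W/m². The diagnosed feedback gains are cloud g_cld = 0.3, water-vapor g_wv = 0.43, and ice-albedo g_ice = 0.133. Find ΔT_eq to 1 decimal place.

69.3 K

Total gain g = 0.3 + 0.43 + 0.133 = 0.863.
Amplification A = 1/(1 − 0.863) = 7.299.
ΔT = 9.5 × 7.299 = 69.3 K.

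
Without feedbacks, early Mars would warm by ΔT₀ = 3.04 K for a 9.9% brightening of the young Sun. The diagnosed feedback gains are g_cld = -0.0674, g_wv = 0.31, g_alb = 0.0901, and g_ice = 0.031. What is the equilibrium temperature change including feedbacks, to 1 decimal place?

4.8 K

Total gain g = -0.0674 + 0.31 + 0.0901 + 0.031 = 0.3637.
Amplification A = 1/(1 − 0.3637) = 1.572.
ΔT = 3.04 × 1.572 = 4.8 K.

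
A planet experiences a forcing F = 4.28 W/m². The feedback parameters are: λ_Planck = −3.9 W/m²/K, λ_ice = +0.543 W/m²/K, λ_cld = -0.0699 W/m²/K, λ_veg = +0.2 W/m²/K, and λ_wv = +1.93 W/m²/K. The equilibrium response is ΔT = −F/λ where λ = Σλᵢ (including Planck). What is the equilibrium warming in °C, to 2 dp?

Net feedback parameter λ = (−3.9) + (+0.543) + (-0.0699) + (+0.2) + (+1.93) = -1.2969 W/m²/K.
ΔT = −F/λ = −4.28/(-1.2969) = 3.30 °C.

3.30 °C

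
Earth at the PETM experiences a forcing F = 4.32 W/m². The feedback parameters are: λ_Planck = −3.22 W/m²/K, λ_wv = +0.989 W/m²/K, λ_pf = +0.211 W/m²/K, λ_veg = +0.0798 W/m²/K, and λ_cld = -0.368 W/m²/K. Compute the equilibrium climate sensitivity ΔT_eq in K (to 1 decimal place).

1.9 K

Net feedback parameter λ = (−3.22) + (+0.989) + (+0.211) + (+0.0798) + (-0.368) = -2.3082 W/m²/K.
ΔT = −F/λ = −4.32/(-2.3082) = 1.9 K.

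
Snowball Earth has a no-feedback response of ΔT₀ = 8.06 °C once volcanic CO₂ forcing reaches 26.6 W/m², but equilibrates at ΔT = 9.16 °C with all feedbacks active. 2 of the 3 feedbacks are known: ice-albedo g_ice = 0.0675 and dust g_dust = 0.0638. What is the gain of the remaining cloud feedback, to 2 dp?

Amplification A = ΔT/ΔT₀ = 9.16/8.06 = 1.136.
Total gain g = 1 − 1/A = 1 − 1/1.136 = 0.1197.
Known gains sum to 0.0675 + 0.0638 = 0.1313.
g_cld = 0.1197 − 0.1313 = -0.01.

-0.01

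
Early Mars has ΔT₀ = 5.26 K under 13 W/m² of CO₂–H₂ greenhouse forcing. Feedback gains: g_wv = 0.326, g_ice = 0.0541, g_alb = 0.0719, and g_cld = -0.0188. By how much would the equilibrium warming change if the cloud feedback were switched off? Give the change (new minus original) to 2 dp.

0.32 K

Original: g = 0.4332, ΔT = 5.26/(1−0.4332) = 9.2802 K.
Without cloud: g' = 0.452, ΔT' = 5.26/(1−0.452) = 9.5985 K.
Change = 9.5985 − 9.2802 = 0.32 K.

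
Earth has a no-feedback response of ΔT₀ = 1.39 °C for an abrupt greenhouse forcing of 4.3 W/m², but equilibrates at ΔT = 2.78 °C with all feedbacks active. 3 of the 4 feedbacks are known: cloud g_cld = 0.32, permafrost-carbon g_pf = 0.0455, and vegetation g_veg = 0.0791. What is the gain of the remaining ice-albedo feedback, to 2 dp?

Amplification A = ΔT/ΔT₀ = 2.78/1.39 = 2.
Total gain g = 1 − 1/A = 1 − 1/2 = 0.5.
Known gains sum to 0.32 + 0.0455 + 0.0791 = 0.4446.
g_ice = 0.5 − 0.4446 = 0.06.

0.06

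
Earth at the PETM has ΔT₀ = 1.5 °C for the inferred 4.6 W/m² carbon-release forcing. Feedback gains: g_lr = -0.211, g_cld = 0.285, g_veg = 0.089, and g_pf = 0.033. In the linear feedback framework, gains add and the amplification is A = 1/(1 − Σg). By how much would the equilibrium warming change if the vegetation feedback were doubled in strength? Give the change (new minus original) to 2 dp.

0.23 °C

Original: g = 0.196, ΔT = 1.5/(1−0.196) = 1.8657 °C.
With doubled vegetation: g' = 0.285, ΔT' = 1.5/(1−0.285) = 2.0979 °C.
Change = 2.0979 − 1.8657 = 0.23 °C.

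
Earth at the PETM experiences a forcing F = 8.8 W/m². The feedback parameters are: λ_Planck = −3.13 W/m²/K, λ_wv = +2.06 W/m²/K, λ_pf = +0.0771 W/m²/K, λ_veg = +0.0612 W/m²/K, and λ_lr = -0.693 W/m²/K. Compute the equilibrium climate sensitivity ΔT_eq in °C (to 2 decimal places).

Net feedback parameter λ = (−3.13) + (+2.06) + (+0.0771) + (+0.0612) + (-0.693) = -1.6247 W/m²/K.
ΔT = −F/λ = −8.8/(-1.6247) = 5.42 °C.

5.42 °C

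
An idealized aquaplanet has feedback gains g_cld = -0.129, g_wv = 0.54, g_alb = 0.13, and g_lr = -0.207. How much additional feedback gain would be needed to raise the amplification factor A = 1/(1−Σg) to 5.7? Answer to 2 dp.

Current total gain = 0.334.
Target gain for A = 5.7: g* = 1 − 1/5.7 = 0.8246.
Additional gain needed = 0.8246 − 0.334 = 0.49.

0.49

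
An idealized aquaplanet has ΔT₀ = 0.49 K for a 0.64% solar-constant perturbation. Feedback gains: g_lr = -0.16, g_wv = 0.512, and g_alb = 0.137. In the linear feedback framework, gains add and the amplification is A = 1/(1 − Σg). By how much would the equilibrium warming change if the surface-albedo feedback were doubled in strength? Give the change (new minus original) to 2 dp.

Original: g = 0.489, ΔT = 0.49/(1−0.489) = 0.9589 K.
With doubled surface-albedo: g' = 0.626, ΔT' = 0.49/(1−0.626) = 1.3102 K.
Change = 1.3102 − 0.9589 = 0.35 K.

0.35 K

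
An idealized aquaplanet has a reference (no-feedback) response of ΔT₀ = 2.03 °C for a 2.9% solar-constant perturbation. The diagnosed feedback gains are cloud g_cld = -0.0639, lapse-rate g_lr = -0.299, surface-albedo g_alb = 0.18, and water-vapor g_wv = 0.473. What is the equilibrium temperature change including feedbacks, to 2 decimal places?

Total gain g = -0.0639 − 0.299 + 0.18 + 0.473 = 0.2901.
Amplification A = 1/(1 − 0.2901) = 1.409.
ΔT = 2.03 × 1.409 = 2.86 °C.

2.86 °C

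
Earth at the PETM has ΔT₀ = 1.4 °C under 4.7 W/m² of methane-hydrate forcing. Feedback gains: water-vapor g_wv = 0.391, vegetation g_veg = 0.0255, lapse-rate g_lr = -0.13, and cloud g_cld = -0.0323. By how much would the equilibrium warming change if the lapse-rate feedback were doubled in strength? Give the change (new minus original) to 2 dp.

Original: g = 0.2542, ΔT = 1.4/(1−0.2542) = 1.8772 °C.
With doubled lapse-rate: g' = 0.1242, ΔT' = 1.4/(1−0.1242) = 1.5985 °C.
Change = 1.5985 − 1.8772 = -0.28 °C.

-0.28 °C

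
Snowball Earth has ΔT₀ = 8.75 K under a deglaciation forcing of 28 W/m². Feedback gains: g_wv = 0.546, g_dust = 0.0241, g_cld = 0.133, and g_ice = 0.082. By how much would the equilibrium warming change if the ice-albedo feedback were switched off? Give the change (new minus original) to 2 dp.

Original: g = 0.7851, ΔT = 8.75/(1−0.7851) = 40.7166 K.
Without ice-albedo: g' = 0.7031, ΔT' = 8.75/(1−0.7031) = 29.4712 K.
Change = 29.4712 − 40.7166 = -11.25 K.

-11.25 K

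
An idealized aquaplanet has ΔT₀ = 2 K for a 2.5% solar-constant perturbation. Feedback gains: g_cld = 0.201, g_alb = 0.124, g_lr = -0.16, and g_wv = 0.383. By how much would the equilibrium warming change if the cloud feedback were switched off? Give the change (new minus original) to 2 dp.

Original: g = 0.548, ΔT = 2/(1−0.548) = 4.4248 K.
Without cloud: g' = 0.347, ΔT' = 2/(1−0.347) = 3.0628 K.
Change = 3.0628 − 4.4248 = -1.36 K.

-1.36 K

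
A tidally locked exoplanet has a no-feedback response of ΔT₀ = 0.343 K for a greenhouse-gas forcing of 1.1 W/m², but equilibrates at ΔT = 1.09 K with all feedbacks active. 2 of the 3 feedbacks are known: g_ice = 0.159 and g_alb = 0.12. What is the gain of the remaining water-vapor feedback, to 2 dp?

Amplification A = ΔT/ΔT₀ = 1.09/0.343 = 3.178.
Total gain g = 1 − 1/A = 1 − 1/3.178 = 0.6853.
Known gains sum to 0.159 + 0.12 = 0.279.
g_wv = 0.6853 − 0.279 = 0.41.

0.41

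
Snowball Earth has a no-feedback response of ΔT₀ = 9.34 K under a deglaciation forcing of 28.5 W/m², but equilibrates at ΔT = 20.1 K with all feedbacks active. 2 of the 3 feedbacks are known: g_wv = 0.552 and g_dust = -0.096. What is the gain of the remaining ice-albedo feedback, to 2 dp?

Amplification A = ΔT/ΔT₀ = 20.1/9.34 = 2.152.
Total gain g = 1 − 1/A = 1 − 1/2.152 = 0.5353.
Known gains sum to 0.552 − 0.096 = 0.456.
g_ice = 0.5353 − 0.456 = 0.08.

0.08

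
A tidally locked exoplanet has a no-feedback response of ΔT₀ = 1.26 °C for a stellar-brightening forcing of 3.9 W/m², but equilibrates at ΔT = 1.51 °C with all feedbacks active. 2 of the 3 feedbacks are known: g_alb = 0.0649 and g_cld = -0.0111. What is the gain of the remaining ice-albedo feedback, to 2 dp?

0.11

Amplification A = ΔT/ΔT₀ = 1.51/1.26 = 1.198.
Total gain g = 1 − 1/A = 1 − 1/1.198 = 0.1653.
Known gains sum to 0.0649 − 0.0111 = 0.0538.
g_ice = 0.1653 − 0.0538 = 0.11.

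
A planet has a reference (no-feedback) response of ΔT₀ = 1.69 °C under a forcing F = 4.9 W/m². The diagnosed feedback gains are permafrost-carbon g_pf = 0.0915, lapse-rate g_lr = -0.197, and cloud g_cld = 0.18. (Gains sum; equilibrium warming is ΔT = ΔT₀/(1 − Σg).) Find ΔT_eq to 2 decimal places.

Total gain g = 0.0915 − 0.197 + 0.18 = 0.0745.
Amplification A = 1/(1 − 0.0745) = 1.08.
ΔT = 1.69 × 1.08 = 1.83 °C.

1.83 °C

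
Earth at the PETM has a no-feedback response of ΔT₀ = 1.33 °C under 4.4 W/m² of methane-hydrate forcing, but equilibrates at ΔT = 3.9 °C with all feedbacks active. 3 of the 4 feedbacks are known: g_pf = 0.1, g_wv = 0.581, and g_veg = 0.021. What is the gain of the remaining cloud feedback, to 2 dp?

Amplification A = ΔT/ΔT₀ = 3.9/1.33 = 2.932.
Total gain g = 1 − 1/A = 1 − 1/2.932 = 0.6589.
Known gains sum to 0.1 + 0.581 + 0.021 = 0.702.
g_cld = 0.6589 − 0.702 = -0.04.

-0.04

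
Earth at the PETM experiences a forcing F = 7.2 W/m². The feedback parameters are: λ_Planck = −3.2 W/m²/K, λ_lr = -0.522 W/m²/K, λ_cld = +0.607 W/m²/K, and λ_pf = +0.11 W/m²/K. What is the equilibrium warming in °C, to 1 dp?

Net feedback parameter λ = (−3.2) + (-0.522) + (+0.607) + (+0.11) = -3.005 W/m²/K.
ΔT = −F/λ = −7.2/(-3.005) = 2.4 °C.

2.4 °C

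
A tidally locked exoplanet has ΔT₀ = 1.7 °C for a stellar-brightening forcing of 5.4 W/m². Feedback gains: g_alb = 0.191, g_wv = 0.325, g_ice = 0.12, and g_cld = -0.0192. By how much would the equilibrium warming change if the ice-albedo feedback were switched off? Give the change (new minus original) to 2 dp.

Original: g = 0.6168, ΔT = 1.7/(1−0.6168) = 4.4363 °C.
Without ice-albedo: g' = 0.4968, ΔT' = 1.7/(1−0.4968) = 3.3784 °C.
Change = 3.3784 − 4.4363 = -1.06 °C.

-1.06 °C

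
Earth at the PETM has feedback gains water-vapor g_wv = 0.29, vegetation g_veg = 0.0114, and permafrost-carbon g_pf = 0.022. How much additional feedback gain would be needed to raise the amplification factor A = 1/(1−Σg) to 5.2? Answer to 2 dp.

Current total gain = 0.3234.
Target gain for A = 5.2: g* = 1 − 1/5.2 = 0.8077.
Additional gain needed = 0.8077 − 0.3234 = 0.48.

0.48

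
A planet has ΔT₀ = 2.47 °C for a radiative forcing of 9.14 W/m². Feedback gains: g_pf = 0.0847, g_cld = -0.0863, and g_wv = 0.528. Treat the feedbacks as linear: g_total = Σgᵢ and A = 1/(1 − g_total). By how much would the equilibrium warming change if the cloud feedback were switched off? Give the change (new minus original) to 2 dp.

Original: g = 0.5264, ΔT = 2.47/(1−0.5264) = 5.2154 °C.
Without cloud: g' = 0.6127, ΔT' = 2.47/(1−0.6127) = 6.3775 °C.
Change = 6.3775 − 5.2154 = 1.16 °C.

1.16 °C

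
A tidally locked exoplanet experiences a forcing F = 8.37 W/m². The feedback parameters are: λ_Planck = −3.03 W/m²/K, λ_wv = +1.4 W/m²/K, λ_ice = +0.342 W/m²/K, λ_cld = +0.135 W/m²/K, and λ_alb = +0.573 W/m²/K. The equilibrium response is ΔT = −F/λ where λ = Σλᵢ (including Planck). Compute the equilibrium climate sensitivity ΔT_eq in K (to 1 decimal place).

Net feedback parameter λ = (−3.03) + (+1.4) + (+0.342) + (+0.135) + (+0.573) = -0.58 W/m²/K.
ΔT = −F/λ = −8.37/(-0.58) = 14.4 K.

14.4 K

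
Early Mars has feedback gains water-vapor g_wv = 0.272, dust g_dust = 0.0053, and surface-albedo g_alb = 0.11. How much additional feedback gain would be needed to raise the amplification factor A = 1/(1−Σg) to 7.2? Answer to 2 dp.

Current total gain = 0.3873.
Target gain for A = 7.2: g* = 1 − 1/7.2 = 0.8611.
Additional gain needed = 0.8611 − 0.3873 = 0.47.

0.47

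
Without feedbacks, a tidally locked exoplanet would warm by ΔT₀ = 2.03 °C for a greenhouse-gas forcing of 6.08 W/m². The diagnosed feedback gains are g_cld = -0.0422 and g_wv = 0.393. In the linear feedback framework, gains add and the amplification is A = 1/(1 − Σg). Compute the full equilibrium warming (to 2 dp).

Total gain g = -0.0422 + 0.393 = 0.3508.
Amplification A = 1/(1 − 0.3508) = 1.54.
ΔT = 2.03 × 1.54 = 3.13 °C.

3.13 °C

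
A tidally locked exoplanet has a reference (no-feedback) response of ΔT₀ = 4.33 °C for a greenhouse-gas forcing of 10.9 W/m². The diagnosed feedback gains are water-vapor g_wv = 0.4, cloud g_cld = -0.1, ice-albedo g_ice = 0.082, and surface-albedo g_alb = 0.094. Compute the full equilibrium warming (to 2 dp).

8.26 °C

Total gain g = 0.4 − 0.1 + 0.082 + 0.094 = 0.476.
Amplification A = 1/(1 − 0.476) = 1.908.
ΔT = 4.33 × 1.908 = 8.26 °C.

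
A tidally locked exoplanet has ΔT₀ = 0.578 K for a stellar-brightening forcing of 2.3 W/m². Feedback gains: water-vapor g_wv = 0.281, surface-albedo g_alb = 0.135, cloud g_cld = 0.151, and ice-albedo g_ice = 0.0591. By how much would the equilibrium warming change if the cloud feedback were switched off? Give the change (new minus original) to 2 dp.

-0.44 K

Original: g = 0.6261, ΔT = 0.578/(1−0.6261) = 1.5459 K.
Without cloud: g' = 0.4751, ΔT' = 0.578/(1−0.4751) = 1.1012 K.
Change = 1.1012 − 1.5459 = -0.44 K.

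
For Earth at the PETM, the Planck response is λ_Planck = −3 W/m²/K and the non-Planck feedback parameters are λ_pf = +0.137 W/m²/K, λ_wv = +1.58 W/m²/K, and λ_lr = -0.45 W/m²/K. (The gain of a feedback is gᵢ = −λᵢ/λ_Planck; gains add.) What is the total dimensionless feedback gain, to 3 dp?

0.422

Convert to gains: g_pf = 0.137/3 = 0.04567; g_wv = 1.58/3 = 0.5267; g_lr = -0.45/3 = -0.15.
Total gain g = 0.42237.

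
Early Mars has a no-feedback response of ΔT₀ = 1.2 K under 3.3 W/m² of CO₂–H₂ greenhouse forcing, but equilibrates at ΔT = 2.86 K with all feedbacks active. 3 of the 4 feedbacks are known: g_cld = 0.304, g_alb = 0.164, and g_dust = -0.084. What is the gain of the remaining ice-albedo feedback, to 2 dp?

Amplification A = ΔT/ΔT₀ = 2.86/1.2 = 2.383.
Total gain g = 1 − 1/A = 1 − 1/2.383 = 0.5804.
Known gains sum to 0.304 + 0.164 − 0.084 = 0.384.
g_ice = 0.5804 − 0.384 = 0.20.

0.20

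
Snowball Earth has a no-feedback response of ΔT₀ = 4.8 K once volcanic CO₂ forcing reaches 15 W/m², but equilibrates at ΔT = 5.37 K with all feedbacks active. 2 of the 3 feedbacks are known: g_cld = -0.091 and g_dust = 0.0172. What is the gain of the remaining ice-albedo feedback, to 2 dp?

0.18

Amplification A = ΔT/ΔT₀ = 5.37/4.8 = 1.119.
Total gain g = 1 − 1/A = 1 − 1/1.119 = 0.1063.
Known gains sum to -0.091 + 0.0172 = -0.0738.
g_ice = 0.1063 + 0.0738 = 0.18.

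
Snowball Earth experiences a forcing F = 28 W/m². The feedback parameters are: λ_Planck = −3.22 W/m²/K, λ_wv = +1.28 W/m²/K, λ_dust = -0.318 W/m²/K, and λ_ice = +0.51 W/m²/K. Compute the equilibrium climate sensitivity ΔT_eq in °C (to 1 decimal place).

16.0 °C

Net feedback parameter λ = (−3.22) + (+1.28) + (-0.318) + (+0.51) = -1.748 W/m²/K.
ΔT = −F/λ = −28/(-1.748) = 16.0 °C.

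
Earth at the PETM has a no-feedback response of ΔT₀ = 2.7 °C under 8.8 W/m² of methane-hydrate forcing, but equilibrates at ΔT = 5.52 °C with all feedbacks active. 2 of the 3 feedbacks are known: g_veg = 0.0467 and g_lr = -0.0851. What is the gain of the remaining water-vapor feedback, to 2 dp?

Amplification A = ΔT/ΔT₀ = 5.52/2.7 = 2.044.
Total gain g = 1 − 1/A = 1 − 1/2.044 = 0.5108.
Known gains sum to 0.0467 − 0.0851 = -0.0384.
g_wv = 0.5108 + 0.0384 = 0.55.

0.55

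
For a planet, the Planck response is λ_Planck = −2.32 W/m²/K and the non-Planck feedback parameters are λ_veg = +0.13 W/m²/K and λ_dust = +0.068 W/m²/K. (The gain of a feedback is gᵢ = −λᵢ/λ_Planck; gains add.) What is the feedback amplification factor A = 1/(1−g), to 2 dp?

1.09

Convert to gains: g_veg = 0.13/2.32 = 0.05603; g_dust = 0.068/2.32 = 0.02931.
Total gain g = 0.08534.
A = 1/(1 − 0.08534) = 1.09.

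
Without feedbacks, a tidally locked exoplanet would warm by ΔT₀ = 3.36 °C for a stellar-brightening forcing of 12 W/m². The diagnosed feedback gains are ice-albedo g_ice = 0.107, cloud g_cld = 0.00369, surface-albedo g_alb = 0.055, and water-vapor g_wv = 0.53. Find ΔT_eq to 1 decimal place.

11.0 °C

Total gain g = 0.107 + 0.00369 + 0.055 + 0.53 = 0.69569.
Amplification A = 1/(1 − 0.69569) = 3.286.
ΔT = 3.36 × 3.286 = 11.0 °C.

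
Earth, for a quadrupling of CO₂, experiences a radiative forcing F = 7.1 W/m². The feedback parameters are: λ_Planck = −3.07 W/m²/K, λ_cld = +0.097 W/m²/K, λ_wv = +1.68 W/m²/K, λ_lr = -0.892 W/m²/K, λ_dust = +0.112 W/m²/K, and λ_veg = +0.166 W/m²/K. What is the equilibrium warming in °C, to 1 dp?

Net feedback parameter λ = (−3.07) + (+0.097) + (+1.68) + (-0.892) + (+0.112) + (+0.166) = -1.907 W/m²/K.
ΔT = −F/λ = −7.1/(-1.907) = 3.7 °C.

3.7 °C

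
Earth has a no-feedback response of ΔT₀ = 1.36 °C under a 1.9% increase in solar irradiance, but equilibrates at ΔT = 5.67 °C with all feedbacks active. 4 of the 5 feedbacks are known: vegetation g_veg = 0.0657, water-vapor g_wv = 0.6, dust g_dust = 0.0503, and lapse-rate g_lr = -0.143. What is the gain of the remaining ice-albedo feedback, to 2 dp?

Amplification A = ΔT/ΔT₀ = 5.67/1.36 = 4.169.
Total gain g = 1 − 1/A = 1 − 1/4.169 = 0.7601.
Known gains sum to 0.0657 + 0.6 + 0.0503 − 0.143 = 0.573.
g_ice = 0.7601 − 0.573 = 0.19.

0.19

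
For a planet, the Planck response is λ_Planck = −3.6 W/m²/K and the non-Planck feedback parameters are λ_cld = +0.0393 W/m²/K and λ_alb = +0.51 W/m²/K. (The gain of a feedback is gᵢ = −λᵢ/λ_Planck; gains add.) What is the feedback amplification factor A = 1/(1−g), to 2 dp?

Convert to gains: g_cld = 0.0393/3.6 = 0.01092; g_alb = 0.51/3.6 = 0.1417.
Total gain g = 0.15262.
A = 1/(1 − 0.15262) = 1.18.

1.18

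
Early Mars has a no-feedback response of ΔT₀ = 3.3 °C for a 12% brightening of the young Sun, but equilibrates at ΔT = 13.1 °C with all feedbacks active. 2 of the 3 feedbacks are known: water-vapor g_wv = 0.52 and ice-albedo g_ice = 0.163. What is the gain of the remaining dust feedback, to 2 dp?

0.07

Amplification A = ΔT/ΔT₀ = 13.1/3.3 = 3.97.
Total gain g = 1 − 1/A = 1 − 1/3.97 = 0.7481.
Known gains sum to 0.52 + 0.163 = 0.683.
g_dust = 0.7481 − 0.683 = 0.07.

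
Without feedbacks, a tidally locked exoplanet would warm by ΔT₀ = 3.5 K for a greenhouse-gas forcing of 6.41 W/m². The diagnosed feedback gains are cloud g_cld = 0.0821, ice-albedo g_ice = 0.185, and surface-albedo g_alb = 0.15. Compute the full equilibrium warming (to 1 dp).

6.0 K

Total gain g = 0.0821 + 0.185 + 0.15 = 0.4171.
Amplification A = 1/(1 − 0.4171) = 1.716.
ΔT = 3.5 × 1.716 = 6.0 K.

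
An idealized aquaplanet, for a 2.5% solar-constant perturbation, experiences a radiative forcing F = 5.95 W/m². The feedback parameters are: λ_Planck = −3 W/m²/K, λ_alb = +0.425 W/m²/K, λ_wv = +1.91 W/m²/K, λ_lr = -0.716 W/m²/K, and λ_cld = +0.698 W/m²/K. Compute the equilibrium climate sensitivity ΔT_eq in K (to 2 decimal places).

Net feedback parameter λ = (−3) + (+0.425) + (+1.91) + (-0.716) + (+0.698) = -0.683 W/m²/K.
ΔT = −F/λ = −5.95/(-0.683) = 8.71 K.

8.71 K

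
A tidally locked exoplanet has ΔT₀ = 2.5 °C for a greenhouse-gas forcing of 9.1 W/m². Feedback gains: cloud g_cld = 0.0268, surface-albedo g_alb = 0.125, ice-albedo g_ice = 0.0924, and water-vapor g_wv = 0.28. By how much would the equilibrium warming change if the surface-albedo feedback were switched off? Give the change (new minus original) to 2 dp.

Original: g = 0.5242, ΔT = 2.5/(1−0.5242) = 5.2543 °C.
Without surface-albedo: g' = 0.3992, ΔT' = 2.5/(1−0.3992) = 4.1611 °C.
Change = 4.1611 − 5.2543 = -1.09 °C.

-1.09 °C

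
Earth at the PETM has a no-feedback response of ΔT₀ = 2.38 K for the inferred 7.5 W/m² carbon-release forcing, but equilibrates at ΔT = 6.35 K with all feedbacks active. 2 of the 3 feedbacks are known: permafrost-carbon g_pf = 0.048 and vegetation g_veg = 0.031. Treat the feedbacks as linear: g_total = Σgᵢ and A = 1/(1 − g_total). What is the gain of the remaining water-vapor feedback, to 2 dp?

Amplification A = ΔT/ΔT₀ = 6.35/2.38 = 2.668.
Total gain g = 1 − 1/A = 1 − 1/2.668 = 0.6252.
Known gains sum to 0.048 + 0.031 = 0.079.
g_wv = 0.6252 − 0.079 = 0.55.

0.55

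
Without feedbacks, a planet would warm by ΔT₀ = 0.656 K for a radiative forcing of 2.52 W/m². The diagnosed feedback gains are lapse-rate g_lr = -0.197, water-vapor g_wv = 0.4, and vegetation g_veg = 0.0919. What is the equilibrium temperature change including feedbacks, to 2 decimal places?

0.93 K

Total gain g = -0.197 + 0.4 + 0.0919 = 0.2949.
Amplification A = 1/(1 − 0.2949) = 1.418.
ΔT = 0.656 × 1.418 = 0.93 K.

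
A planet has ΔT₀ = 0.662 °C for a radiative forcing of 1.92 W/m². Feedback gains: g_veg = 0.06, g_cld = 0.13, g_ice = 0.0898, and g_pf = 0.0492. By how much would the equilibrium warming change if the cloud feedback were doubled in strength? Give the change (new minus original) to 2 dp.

0.24 °C

Original: g = 0.329, ΔT = 0.662/(1−0.329) = 0.9866 °C.
With doubled cloud: g' = 0.459, ΔT' = 0.662/(1−0.459) = 1.2237 °C.
Change = 1.2237 − 0.9866 = 0.24 °C.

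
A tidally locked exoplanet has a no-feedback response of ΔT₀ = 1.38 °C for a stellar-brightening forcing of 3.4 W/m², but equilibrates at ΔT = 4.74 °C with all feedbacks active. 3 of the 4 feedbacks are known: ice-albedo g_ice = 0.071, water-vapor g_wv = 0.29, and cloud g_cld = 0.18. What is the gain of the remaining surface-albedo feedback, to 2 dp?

Amplification A = ΔT/ΔT₀ = 4.74/1.38 = 3.435.
Total gain g = 1 − 1/A = 1 − 1/3.435 = 0.7089.
Known gains sum to 0.071 + 0.29 + 0.18 = 0.541.
g_alb = 0.7089 − 0.541 = 0.17.

0.17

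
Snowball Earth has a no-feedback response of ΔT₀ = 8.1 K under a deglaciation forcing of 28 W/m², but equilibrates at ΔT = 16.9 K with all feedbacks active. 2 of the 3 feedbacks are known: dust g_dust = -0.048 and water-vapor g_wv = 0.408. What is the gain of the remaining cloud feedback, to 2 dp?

0.16

Amplification A = ΔT/ΔT₀ = 16.9/8.1 = 2.086.
Total gain g = 1 − 1/A = 1 − 1/2.086 = 0.5206.
Known gains sum to -0.048 + 0.408 = 0.36.
g_cld = 0.5206 − 0.36 = 0.16.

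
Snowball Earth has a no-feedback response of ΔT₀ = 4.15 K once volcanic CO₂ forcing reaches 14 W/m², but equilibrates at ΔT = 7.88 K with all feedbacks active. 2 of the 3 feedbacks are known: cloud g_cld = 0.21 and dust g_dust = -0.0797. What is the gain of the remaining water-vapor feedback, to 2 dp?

0.34

Amplification A = ΔT/ΔT₀ = 7.88/4.15 = 1.899.
Total gain g = 1 − 1/A = 1 − 1/1.899 = 0.4734.
Known gains sum to 0.21 − 0.0797 = 0.1303.
g_wv = 0.4734 − 0.1303 = 0.34.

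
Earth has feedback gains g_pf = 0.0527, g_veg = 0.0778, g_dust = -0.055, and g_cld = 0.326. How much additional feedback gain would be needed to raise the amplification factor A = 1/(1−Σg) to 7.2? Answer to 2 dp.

0.46

Current total gain = 0.4015.
Target gain for A = 7.2: g* = 1 − 1/7.2 = 0.8611.
Additional gain needed = 0.8611 − 0.4015 = 0.46.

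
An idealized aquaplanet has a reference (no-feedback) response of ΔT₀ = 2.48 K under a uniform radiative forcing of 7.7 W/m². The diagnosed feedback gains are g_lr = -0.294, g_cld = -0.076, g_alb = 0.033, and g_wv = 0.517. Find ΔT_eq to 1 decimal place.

Total gain g = -0.294 − 0.076 + 0.033 + 0.517 = 0.18.
Amplification A = 1/(1 − 0.18) = 1.22.
ΔT = 2.48 × 1.22 = 3.0 K.

3.0 K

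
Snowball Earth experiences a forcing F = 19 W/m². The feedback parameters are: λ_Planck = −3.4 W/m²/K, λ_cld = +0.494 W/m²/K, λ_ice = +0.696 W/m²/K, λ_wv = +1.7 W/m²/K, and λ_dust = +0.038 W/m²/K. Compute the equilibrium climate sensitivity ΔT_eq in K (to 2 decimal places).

40.25 K

Net feedback parameter λ = (−3.4) + (+0.494) + (+0.696) + (+1.7) + (+0.038) = -0.472 W/m²/K.
ΔT = −F/λ = −19/(-0.472) = 40.25 K.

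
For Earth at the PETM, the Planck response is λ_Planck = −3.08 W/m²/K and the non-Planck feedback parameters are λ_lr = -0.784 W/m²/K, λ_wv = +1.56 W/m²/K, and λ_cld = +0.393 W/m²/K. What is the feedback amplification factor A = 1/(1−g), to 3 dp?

1.612

Convert to gains: g_lr = -0.784/3.08 = -0.2545; g_wv = 1.56/3.08 = 0.5065; g_cld = 0.393/3.08 = 0.1276.
Total gain g = 0.3796.
A = 1/(1 − 0.3796) = 1.612.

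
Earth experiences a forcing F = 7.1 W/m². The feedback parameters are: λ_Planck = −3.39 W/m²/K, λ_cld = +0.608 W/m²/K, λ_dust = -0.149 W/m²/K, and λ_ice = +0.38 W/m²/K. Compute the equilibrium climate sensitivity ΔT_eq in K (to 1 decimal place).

2.8 K

Net feedback parameter λ = (−3.39) + (+0.608) + (-0.149) + (+0.38) = -2.551 W/m²/K.
ΔT = −F/λ = −7.1/(-2.551) = 2.8 K.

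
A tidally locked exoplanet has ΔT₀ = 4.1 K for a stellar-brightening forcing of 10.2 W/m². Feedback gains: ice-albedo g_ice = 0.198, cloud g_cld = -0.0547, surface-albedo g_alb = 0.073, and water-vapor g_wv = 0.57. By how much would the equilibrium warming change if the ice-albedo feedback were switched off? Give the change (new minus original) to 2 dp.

Original: g = 0.7863, ΔT = 4.1/(1−0.7863) = 19.1858 K.
Without ice-albedo: g' = 0.5883, ΔT' = 4.1/(1−0.5883) = 9.9587 K.
Change = 9.9587 − 19.1858 = -9.23 K.

-9.23 K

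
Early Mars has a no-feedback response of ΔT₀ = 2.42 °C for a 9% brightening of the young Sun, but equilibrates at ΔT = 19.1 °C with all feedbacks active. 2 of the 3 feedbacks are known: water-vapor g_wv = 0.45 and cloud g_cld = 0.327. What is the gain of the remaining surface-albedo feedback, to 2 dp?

0.10

Amplification A = ΔT/ΔT₀ = 19.1/2.42 = 7.893.
Total gain g = 1 − 1/A = 1 − 1/7.893 = 0.8733.
Known gains sum to 0.45 + 0.327 = 0.777.
g_alb = 0.8733 − 0.777 = 0.10.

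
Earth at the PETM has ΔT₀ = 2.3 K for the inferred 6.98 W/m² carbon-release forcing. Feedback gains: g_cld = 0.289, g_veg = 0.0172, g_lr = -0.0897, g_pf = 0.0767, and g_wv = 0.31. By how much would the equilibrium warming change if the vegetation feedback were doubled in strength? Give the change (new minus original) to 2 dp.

0.26 K

Original: g = 0.6032, ΔT = 2.3/(1−0.6032) = 5.7964 K.
With doubled vegetation: g' = 0.6204, ΔT' = 2.3/(1−0.6204) = 6.0590 K.
Change = 6.0590 − 5.7964 = 0.26 K.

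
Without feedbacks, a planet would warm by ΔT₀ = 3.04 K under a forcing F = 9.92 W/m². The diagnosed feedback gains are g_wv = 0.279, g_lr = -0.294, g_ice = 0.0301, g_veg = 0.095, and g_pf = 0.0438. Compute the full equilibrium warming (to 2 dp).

3.59 K

Total gain g = 0.279 − 0.294 + 0.0301 + 0.095 + 0.0438 = 0.1539.
Amplification A = 1/(1 − 0.1539) = 1.182.
ΔT = 3.04 × 1.182 = 3.59 K.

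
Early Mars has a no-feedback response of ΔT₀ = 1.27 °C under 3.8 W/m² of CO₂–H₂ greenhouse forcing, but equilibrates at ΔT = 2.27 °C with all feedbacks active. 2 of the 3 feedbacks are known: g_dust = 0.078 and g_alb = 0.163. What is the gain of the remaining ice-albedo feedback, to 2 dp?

Amplification A = ΔT/ΔT₀ = 2.27/1.27 = 1.787.
Total gain g = 1 − 1/A = 1 − 1/1.787 = 0.4404.
Known gains sum to 0.078 + 0.163 = 0.241.
g_ice = 0.4404 − 0.241 = 0.20.

0.20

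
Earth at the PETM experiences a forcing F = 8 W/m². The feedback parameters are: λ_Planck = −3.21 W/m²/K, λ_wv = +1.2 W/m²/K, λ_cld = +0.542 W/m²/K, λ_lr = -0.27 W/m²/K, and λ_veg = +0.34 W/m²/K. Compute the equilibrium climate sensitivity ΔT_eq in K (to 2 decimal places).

Net feedback parameter λ = (−3.21) + (+1.2) + (+0.542) + (-0.27) + (+0.34) = -1.398 W/m²/K.
ΔT = −F/λ = −8/(-1.398) = 5.72 K.

5.72 K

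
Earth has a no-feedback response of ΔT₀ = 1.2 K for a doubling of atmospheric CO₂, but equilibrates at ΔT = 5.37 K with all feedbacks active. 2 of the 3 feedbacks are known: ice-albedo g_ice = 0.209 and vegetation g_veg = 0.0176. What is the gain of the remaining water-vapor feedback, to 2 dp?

0.55

Amplification A = ΔT/ΔT₀ = 5.37/1.2 = 4.475.
Total gain g = 1 − 1/A = 1 − 1/4.475 = 0.7765.
Known gains sum to 0.209 + 0.0176 = 0.2266.
g_wv = 0.7765 − 0.2266 = 0.55.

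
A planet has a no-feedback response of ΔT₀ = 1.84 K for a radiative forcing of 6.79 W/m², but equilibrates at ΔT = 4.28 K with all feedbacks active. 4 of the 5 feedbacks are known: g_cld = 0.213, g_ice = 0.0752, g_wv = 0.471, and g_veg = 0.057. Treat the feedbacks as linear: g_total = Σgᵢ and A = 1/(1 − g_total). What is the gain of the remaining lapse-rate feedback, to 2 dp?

Amplification A = ΔT/ΔT₀ = 4.28/1.84 = 2.326.
Total gain g = 1 − 1/A = 1 − 1/2.326 = 0.5701.
Known gains sum to 0.213 + 0.0752 + 0.471 + 0.057 = 0.8162.
g_lr = 0.5701 − 0.8162 = -0.25.

-0.25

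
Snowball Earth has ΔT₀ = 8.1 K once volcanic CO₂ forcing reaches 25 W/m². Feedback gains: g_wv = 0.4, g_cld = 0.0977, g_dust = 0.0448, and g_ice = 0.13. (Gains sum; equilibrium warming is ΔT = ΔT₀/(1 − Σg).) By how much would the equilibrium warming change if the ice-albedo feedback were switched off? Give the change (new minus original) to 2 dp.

-7.03 K

Original: g = 0.6725, ΔT = 8.1/(1−0.6725) = 24.7328 K.
Without ice-albedo: g' = 0.5425, ΔT' = 8.1/(1−0.5425) = 17.7049 K.
Change = 17.7049 − 24.7328 = -7.03 K.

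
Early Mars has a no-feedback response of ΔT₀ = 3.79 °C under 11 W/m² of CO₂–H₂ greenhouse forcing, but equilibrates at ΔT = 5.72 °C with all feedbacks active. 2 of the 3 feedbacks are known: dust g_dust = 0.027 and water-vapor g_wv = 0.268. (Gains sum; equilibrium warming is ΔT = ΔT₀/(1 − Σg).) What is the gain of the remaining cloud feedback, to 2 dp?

Amplification A = ΔT/ΔT₀ = 5.72/3.79 = 1.509.
Total gain g = 1 − 1/A = 1 − 1/1.509 = 0.3373.
Known gains sum to 0.027 + 0.268 = 0.295.
g_cld = 0.3373 − 0.295 = 0.04.

0.04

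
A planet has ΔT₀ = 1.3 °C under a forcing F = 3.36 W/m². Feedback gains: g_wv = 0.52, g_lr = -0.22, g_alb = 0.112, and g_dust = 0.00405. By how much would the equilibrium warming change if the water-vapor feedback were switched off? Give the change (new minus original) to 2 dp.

Original: g = 0.41605, ΔT = 1.3/(1−0.41605) = 2.2262 °C.
Without water-vapor: g' = -0.10395, ΔT' = 1.3/(1+0.10395) = 1.1776 °C.
Change = 1.1776 − 2.2262 = -1.05 °C.

-1.05 °C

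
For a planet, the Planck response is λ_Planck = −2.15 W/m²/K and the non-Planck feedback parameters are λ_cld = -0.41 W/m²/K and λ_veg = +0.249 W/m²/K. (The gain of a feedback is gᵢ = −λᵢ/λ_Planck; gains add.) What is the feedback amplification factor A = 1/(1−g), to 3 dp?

Convert to gains: g_cld = -0.41/2.15 = -0.1907; g_veg = 0.249/2.15 = 0.1158.
Total gain g = -0.0749.
A = 1/(1 + 0.0749) = 0.930.

0.930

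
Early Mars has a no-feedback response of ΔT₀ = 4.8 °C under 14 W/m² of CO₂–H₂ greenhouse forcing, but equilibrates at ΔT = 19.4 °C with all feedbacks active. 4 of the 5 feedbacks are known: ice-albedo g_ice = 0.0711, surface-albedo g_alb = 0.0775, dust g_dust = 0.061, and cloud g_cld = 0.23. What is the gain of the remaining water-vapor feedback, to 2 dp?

0.31

Amplification A = ΔT/ΔT₀ = 19.4/4.8 = 4.042.
Total gain g = 1 − 1/A = 1 − 1/4.042 = 0.7526.
Known gains sum to 0.0711 + 0.0775 + 0.061 + 0.23 = 0.4396.
g_wv = 0.7526 − 0.4396 = 0.31.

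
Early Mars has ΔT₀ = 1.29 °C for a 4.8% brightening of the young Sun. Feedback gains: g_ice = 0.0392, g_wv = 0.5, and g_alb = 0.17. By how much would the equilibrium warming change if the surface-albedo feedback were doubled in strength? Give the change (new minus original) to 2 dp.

Original: g = 0.7092, ΔT = 1.29/(1−0.7092) = 4.4360 °C.
With doubled surface-albedo: g' = 0.8792, ΔT' = 1.29/(1−0.8792) = 10.6788 °C.
Change = 10.6788 − 4.4360 = 6.24 °C.

6.24 °C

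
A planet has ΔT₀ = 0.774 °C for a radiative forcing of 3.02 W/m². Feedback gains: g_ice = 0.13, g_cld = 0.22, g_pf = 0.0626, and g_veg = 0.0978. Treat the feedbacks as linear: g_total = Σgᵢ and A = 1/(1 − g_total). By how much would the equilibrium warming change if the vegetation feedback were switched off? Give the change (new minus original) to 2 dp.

-0.26 °C

Original: g = 0.5104, ΔT = 0.774/(1−0.5104) = 1.5809 °C.
Without vegetation: g' = 0.4126, ΔT' = 0.774/(1−0.4126) = 1.3177 °C.
Change = 1.3177 − 1.5809 = -0.26 °C.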